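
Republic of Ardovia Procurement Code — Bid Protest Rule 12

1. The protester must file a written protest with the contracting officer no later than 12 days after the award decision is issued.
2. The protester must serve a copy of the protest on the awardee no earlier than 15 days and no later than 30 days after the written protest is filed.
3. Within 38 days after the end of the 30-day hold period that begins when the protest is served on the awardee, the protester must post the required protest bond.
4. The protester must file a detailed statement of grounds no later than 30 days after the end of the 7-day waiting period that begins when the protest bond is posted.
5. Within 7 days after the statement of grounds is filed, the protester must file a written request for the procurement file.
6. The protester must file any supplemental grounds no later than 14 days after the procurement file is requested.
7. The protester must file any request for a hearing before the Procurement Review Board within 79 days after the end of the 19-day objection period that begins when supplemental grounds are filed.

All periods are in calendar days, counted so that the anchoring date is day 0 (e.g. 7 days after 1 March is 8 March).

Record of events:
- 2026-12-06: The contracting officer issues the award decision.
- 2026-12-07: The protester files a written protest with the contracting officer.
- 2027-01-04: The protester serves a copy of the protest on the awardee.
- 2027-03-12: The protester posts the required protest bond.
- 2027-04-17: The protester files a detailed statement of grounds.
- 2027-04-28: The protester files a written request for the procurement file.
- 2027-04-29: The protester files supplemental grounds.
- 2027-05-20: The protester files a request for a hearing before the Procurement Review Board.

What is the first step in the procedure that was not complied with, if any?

Step 5

Step 1: 12 days after 2026-12-06 (when the award decision is issued) is 2026-12-18; completed 2026-12-07, before the deadline.
Step 2: the window is 15–30 days after 2026-12-07 (when the written protest is filed), so 2026-12-22 through 2027-01-06; 2027-01-04 falls inside that range.
Step 3: 38 days after 2027-02-03 (end of the 30-day hold period, which began when the protest is served on the awardee on 2027-01-04) is 2027-03-13; completed 2027-03-12, before the deadline.
Step 4: 30 days after 2027-03-19 (end of the 7-day waiting period, which began when the protest bond is posted on 2027-03-12) is 2027-04-18; 2027-04-17 is within that limit.
Step 5: 7 days after 2027-04-17 (when the statement of grounds is filed) is 2027-04-24; done 2027-04-28 — 4 days late.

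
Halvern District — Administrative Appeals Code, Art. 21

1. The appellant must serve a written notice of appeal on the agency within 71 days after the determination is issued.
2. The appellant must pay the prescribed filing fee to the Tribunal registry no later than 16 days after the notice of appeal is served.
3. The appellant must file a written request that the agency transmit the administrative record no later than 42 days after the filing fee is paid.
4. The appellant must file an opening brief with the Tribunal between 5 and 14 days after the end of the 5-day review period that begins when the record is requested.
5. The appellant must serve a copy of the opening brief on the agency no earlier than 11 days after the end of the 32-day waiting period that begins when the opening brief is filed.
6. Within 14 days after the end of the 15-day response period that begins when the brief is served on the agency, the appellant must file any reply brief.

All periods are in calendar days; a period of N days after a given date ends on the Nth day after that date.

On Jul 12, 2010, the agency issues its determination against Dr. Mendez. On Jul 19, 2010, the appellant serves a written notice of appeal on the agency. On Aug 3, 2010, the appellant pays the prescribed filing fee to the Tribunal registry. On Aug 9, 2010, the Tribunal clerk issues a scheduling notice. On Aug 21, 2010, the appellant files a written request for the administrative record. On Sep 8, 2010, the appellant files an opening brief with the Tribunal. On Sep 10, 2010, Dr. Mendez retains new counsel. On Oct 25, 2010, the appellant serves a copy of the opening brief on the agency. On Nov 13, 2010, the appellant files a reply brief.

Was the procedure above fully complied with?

Yes

Step 1: 71 days after Jul 12, 2010 (when the determination is issued) is Sep 21, 2010; completed Jul 19, 2010, before the deadline.
Step 2: 16 days after Jul 19, 2010 (when the notice of appeal is served) is Aug 4, 2010; completed Aug 3, 2010, before the deadline.
Step 3: 42 days after Aug 3, 2010 (when the filing fee is paid) is Sep 14, 2010; done Aug 21, 2010 — timely.
Step 4: the window is 5–14 days after Aug 26, 2010 (end of the 5-day review period, which began when the record is requested on Aug 21, 2010), so Aug 31, 2010 through Sep 9, 2010; done Sep 8, 2010 — within the window.
Step 5: the earliest permitted date is 11 days after Oct 10, 2010 (end of the 32-day waiting period, which began when the opening brief is filed on Sep 8, 2010), i.e. Oct 21, 2010; done Oct 25, 2010 — permitted.
Step 6: 14 days after Nov 9, 2010 (end of the 15-day response period, which began when the brief is served on the agency on Oct 25, 2010) is Nov 23, 2010; Nov 13, 2010 is within that limit.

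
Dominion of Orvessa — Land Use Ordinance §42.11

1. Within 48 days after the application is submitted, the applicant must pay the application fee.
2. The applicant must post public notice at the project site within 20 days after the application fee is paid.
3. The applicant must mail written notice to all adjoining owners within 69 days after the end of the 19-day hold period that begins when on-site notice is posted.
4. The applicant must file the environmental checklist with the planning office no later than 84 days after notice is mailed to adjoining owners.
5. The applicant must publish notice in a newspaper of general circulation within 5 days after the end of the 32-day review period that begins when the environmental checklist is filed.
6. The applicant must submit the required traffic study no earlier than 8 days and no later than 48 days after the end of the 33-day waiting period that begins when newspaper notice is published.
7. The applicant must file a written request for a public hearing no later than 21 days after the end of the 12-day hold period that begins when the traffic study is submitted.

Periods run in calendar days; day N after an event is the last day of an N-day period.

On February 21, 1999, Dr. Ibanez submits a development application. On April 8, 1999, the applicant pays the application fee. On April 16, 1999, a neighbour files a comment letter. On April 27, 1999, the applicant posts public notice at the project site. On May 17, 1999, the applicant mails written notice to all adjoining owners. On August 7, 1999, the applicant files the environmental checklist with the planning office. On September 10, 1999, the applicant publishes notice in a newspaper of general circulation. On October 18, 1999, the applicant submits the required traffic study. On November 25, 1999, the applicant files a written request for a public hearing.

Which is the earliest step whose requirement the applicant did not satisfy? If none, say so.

Step 1: 48 days after February 21, 1999 (when the application is submitted) is April 10, 1999; done April 8, 1999 — timely.
Step 2: 20 days after April 8, 1999 (when the application fee is paid) is April 28, 1999; done April 27, 1999 — timely.
Step 3: 69 days after May 16, 1999 (end of the 19-day hold period, which began when on-site notice is posted on April 27, 1999) is July 24, 1999; completed May 17, 1999, before the deadline.
Step 4: 84 days after May 17, 1999 (when notice is mailed to adjoining owners) is August 9, 1999; August 7, 1999 is within that limit.
Step 5: 5 days after September 8, 1999 (end of the 32-day review period, which began when the environmental checklist is filed on August 7, 1999) is September 13, 1999; done September 10, 1999 — timely.
Step 6: the window is 8–48 days after October 13, 1999 (end of the 33-day waiting period, which began when newspaper notice is published on September 10, 1999), so October 21, 1999 through November 30, 1999; October 18, 1999 is 3 days too early.
The analysis stops there.

Step 6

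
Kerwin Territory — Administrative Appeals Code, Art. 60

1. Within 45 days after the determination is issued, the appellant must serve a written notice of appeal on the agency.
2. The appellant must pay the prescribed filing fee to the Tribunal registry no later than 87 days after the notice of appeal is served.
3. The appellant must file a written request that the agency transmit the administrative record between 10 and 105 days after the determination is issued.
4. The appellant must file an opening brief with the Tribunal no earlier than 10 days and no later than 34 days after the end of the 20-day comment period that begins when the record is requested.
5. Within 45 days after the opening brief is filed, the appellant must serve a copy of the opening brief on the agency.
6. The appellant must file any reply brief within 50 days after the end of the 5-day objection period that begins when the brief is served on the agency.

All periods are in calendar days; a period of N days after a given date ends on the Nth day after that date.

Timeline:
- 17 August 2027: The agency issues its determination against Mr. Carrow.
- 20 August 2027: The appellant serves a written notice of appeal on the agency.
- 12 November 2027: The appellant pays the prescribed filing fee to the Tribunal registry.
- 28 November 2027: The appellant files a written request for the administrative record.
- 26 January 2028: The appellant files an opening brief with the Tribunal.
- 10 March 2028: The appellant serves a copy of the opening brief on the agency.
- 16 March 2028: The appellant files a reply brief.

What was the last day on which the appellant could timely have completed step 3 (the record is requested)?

30 November 2027

Step 3 runs from 17 August 2027, when the determination is issued. The window is 10–105 days after 17 August 2027; it closes on 30 November 2027.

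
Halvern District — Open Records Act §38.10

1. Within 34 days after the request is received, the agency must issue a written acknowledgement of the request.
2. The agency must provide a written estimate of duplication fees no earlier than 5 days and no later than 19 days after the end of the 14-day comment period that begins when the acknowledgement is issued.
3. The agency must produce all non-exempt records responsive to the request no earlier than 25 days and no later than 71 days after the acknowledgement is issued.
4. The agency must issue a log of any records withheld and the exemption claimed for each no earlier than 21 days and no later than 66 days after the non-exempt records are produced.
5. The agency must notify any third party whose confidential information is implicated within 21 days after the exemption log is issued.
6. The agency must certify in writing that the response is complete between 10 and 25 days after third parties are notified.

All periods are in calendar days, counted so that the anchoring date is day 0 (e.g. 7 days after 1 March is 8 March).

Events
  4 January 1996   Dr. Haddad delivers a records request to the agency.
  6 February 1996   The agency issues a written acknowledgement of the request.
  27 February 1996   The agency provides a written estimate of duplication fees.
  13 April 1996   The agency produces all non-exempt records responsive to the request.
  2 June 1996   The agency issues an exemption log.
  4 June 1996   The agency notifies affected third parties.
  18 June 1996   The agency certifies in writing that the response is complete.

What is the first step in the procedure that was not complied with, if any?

Step 1: 34 days after 4 January 1996 (when the request is received) is 7 February 1996; completed 6 February 1996, before the deadline.
Step 2: the window is 5–19 days after 20 February 1996 (end of the 14-day comment period, which began when the acknowledgement is issued on 6 February 1996), so 25 February 1996 through 10 March 1996; done 27 February 1996 — within the window.
Step 3: the window is 25–71 days after 6 February 1996 (when the acknowledgement is issued), so 2 March 1996 through 17 April 1996; done 13 April 1996 — within the window.
Step 4: the window is 21–66 days after 13 April 1996 (when the non-exempt records are produced), so 4 May 1996 through 18 June 1996; done 2 June 1996 — within the window.
Step 5: 21 days after 2 June 1996 (when the exemption log is issued) is 23 June 1996; completed 4 June 1996, before the deadline.
Step 6: the window is 10–25 days after 4 June 1996 (when third parties are notified), so 14 June 1996 through 29 June 1996; done 18 June 1996, which is between those dates.

None — every step was satisfied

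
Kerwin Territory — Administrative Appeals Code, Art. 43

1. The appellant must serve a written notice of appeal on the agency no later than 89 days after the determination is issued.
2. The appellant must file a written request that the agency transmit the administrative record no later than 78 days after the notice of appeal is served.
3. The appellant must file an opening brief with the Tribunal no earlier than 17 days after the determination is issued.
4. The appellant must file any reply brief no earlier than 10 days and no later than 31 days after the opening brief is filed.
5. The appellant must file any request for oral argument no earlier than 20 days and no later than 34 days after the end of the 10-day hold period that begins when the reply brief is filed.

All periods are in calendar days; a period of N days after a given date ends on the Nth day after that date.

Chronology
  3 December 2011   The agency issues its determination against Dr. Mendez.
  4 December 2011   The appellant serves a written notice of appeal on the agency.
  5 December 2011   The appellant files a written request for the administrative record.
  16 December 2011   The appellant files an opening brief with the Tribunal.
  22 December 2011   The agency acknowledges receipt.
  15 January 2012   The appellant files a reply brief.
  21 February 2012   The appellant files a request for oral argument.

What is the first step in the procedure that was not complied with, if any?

Step 3

(1) due by 3 December 2011 + 89 days = 1 March 2012; 4 December 2011 is within that limit.
(2) due by 4 December 2011 + 78 days = 20 February 2012; done 5 December 2011 — timely.
(3) permitted from 3 December 2011 + 17 days = 20 December 2011 onward; acted on 16 December 2011, 4 days prematurely.
No need to go further; step 3 was not satisfied.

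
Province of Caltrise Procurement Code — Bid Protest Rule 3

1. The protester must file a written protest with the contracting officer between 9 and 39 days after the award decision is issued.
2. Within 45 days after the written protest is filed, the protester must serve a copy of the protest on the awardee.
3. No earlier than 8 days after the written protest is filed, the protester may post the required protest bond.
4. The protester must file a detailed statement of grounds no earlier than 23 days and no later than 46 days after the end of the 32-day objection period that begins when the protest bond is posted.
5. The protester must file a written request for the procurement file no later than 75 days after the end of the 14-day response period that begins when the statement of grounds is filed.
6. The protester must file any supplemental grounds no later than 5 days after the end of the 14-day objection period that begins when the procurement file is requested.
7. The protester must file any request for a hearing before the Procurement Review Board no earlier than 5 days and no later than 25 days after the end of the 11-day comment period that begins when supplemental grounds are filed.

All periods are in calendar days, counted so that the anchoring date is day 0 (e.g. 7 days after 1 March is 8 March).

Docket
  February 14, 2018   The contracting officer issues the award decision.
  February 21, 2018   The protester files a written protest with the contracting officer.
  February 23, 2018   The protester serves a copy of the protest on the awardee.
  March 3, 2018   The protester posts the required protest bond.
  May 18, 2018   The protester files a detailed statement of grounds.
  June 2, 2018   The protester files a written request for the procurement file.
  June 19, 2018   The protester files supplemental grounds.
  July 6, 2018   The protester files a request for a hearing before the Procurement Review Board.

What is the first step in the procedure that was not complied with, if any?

Step 1

Step 1: the window is 9–39 days after February 14, 2018 (when the award decision is issued), so February 23, 2018 through March 25, 2018; February 21, 2018 is 2 days too early.
The analysis stops there.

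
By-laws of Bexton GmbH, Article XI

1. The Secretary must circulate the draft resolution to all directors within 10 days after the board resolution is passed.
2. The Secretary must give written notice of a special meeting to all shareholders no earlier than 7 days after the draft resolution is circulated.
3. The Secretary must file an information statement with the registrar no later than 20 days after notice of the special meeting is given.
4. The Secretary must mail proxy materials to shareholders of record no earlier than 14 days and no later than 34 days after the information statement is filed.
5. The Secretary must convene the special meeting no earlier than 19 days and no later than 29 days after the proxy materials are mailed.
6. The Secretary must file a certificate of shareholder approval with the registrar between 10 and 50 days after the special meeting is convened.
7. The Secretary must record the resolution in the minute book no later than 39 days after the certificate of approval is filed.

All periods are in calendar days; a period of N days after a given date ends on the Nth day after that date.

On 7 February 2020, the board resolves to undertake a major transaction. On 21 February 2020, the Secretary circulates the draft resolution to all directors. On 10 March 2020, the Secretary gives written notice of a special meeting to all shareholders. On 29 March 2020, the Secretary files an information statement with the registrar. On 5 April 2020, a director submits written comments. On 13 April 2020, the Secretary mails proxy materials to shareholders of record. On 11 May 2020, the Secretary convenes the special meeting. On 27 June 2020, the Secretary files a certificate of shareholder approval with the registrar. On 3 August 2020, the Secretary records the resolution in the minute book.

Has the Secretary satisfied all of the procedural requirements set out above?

Step 1 — counting 10 days from 7 February 2020 (when the board resolution is passed) gives a deadline of 17 February 2020; 21 February 2020 misses that deadline by 4 days.
Later steps need not be reached.

No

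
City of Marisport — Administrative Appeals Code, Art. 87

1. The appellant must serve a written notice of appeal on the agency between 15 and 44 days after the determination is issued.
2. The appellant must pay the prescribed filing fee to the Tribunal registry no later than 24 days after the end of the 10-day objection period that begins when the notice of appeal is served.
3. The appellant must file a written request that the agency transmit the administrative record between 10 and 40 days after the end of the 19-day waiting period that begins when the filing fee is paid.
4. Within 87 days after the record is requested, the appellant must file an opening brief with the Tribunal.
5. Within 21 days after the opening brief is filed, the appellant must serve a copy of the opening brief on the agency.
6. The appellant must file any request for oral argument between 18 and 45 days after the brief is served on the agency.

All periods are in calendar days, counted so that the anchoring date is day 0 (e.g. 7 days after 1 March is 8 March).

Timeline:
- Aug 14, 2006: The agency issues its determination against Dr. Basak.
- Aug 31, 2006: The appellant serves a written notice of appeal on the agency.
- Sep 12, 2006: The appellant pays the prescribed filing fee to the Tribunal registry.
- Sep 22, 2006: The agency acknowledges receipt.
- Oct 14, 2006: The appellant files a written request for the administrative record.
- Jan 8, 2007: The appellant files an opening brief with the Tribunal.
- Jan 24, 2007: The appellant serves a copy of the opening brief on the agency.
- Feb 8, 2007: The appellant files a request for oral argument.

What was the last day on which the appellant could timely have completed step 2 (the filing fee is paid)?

Oct 4, 2006

The notice of appeal is served on Aug 31, 2006; the 10-day objection period therefore ends Sep 10, 2006, and step 2 runs from that date. 24 days after Sep 10, 2006 is Oct 4, 2006.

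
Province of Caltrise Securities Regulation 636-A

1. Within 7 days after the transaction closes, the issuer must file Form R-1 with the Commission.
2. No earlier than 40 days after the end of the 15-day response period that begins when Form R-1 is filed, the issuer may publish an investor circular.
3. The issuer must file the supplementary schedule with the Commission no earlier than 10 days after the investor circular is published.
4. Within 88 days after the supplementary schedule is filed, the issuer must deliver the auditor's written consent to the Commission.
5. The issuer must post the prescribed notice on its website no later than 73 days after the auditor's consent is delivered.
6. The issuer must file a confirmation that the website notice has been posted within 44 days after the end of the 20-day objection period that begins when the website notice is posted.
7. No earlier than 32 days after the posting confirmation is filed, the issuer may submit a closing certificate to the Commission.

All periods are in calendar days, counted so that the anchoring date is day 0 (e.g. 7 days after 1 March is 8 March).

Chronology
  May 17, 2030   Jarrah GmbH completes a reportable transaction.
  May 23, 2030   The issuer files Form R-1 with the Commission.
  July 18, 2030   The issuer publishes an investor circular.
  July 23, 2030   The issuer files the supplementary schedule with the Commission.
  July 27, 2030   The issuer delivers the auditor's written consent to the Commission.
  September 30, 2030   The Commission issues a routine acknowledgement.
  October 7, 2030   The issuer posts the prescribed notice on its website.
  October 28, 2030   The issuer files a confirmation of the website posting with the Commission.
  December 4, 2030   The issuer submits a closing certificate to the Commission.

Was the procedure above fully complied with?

No

Step 1 — counting 7 days from May 17, 2030 (when the transaction closes) gives a deadline of May 24, 2030; done May 23, 2030 — timely.
Step 2 — must wait 40 days from June 7, 2030 (end of the 15-day response period, which began when Form R-1 is filed on May 23, 2030), so not before July 17, 2030; done July 18, 2030, after the minimum wait.
Step 3 — must wait 10 days from July 18, 2030 (when the investor circular is published), so not before July 28, 2030; done July 23, 2030 — 5 days too early.
Later steps need not be reached.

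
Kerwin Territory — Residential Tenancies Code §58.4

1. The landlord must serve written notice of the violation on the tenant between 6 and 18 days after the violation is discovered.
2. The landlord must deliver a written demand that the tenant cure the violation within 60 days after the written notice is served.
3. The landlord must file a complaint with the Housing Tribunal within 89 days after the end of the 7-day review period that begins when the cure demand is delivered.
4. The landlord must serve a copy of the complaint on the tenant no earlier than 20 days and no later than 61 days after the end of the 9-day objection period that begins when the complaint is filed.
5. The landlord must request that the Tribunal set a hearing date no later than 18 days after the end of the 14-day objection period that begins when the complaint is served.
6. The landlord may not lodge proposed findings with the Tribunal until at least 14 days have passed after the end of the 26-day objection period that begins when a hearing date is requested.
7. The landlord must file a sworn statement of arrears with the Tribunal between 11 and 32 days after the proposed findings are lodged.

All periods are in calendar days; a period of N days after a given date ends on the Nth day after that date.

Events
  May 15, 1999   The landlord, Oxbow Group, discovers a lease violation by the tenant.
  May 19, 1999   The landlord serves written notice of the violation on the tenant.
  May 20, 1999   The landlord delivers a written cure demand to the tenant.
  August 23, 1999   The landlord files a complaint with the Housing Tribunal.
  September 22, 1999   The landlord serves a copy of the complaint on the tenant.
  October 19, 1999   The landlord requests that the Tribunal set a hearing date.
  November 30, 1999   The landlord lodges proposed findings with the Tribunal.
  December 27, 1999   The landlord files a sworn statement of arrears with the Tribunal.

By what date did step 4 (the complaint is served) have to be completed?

The complaint is filed on August 23, 1999; the 9-day objection period therefore ends September 1, 1999, and step 4 runs from that date. The window is 20–61 days after September 1, 1999; it closes on November 1, 1999.

November 1, 1999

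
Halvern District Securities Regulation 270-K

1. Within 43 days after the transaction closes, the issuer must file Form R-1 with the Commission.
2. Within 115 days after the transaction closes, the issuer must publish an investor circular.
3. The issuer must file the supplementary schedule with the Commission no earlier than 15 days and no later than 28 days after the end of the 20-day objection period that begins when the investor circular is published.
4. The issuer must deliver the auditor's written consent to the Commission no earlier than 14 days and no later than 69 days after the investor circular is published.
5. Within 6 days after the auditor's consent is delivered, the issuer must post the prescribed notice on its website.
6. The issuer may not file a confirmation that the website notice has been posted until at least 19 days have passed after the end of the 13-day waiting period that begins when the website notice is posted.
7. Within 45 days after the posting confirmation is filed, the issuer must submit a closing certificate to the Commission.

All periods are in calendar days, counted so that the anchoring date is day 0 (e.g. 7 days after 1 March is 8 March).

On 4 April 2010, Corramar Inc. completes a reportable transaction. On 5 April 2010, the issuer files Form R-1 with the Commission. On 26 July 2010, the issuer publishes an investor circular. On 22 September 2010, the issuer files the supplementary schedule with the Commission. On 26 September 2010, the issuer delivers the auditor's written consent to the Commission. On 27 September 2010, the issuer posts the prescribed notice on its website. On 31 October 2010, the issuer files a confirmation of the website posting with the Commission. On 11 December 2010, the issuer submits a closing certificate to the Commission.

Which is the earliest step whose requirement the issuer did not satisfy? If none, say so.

(1) due by 4 April 2010 + 43 days = 17 May 2010; completed 5 April 2010, before the deadline.
(2) due by 4 April 2010 + 115 days = 28 July 2010; done 26 July 2010 — timely.
(3) the permitted window runs from 15 August 2010 + 15 = 30 August 2010 to 15 August 2010 + 28 = 12 September 2010; 22 September 2010 is 10 days past the end of the window.

Step 3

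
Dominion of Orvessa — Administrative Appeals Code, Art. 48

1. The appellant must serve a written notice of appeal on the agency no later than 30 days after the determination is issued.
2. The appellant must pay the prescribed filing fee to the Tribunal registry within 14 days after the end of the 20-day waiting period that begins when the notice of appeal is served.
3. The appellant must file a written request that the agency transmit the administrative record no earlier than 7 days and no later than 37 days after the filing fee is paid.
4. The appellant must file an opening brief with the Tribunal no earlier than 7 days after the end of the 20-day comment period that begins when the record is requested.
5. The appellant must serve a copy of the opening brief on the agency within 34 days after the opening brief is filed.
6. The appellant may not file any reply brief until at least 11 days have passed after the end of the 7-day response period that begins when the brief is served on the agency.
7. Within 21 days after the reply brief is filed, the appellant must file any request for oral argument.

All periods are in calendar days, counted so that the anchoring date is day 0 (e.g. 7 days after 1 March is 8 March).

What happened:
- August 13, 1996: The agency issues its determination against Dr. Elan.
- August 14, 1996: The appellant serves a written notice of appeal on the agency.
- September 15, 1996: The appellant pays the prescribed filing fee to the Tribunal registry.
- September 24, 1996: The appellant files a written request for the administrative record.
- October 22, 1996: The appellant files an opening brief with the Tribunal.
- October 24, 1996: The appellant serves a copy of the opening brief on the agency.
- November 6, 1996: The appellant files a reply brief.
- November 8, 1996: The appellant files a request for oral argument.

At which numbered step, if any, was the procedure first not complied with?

Step 6

Step 1 — counting 30 days from August 13, 1996 (when the determination is issued) gives a deadline of September 12, 1996; August 14, 1996 is within that limit.
Step 2 — counting 14 days from September 3, 1996 (end of the 20-day waiting period, which began when the notice of appeal is served on August 14, 1996) gives a deadline of September 17, 1996; done September 15, 1996 — timely.
Step 3 — 7 and 37 days from September 15, 1996 (when the filing fee is paid) are September 22, 1996 and October 22, 1996 respectively; done September 24, 1996 — within the window.
Step 4 — must wait 7 days from October 14, 1996 (end of the 20-day comment period, which began when the record is requested on September 24, 1996), so not before October 21, 1996; October 22, 1996 is on or after that date.
Step 5 — counting 34 days from October 22, 1996 (when the opening brief is filed) gives a deadline of November 25, 1996; October 24, 1996 is within that limit.
Step 6 — must wait 11 days from October 31, 1996 (end of the 7-day response period, which began when the brief is served on the agency on October 24, 1996), so not before November 11, 1996; November 6, 1996 is 5 days before the earliest permitted date.
No need to go further; step 6 was not satisfied.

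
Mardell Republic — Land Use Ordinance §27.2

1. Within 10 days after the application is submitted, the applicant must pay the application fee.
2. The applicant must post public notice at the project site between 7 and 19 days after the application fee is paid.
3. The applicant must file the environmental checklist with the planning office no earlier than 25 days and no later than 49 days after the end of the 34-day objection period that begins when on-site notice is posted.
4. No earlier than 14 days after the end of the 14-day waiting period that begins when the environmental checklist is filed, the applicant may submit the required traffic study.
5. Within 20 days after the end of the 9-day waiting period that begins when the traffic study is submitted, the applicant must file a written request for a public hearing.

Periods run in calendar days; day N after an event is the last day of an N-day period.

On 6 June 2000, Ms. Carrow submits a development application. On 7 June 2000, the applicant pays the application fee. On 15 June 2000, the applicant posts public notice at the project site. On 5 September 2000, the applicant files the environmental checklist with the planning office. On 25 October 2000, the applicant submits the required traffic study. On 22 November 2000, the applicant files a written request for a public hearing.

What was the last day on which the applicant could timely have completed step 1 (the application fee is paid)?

16 June 2000

Step 1 runs from 6 June 2000, when the application is submitted. 10 days after 6 June 2000 is 16 June 2000.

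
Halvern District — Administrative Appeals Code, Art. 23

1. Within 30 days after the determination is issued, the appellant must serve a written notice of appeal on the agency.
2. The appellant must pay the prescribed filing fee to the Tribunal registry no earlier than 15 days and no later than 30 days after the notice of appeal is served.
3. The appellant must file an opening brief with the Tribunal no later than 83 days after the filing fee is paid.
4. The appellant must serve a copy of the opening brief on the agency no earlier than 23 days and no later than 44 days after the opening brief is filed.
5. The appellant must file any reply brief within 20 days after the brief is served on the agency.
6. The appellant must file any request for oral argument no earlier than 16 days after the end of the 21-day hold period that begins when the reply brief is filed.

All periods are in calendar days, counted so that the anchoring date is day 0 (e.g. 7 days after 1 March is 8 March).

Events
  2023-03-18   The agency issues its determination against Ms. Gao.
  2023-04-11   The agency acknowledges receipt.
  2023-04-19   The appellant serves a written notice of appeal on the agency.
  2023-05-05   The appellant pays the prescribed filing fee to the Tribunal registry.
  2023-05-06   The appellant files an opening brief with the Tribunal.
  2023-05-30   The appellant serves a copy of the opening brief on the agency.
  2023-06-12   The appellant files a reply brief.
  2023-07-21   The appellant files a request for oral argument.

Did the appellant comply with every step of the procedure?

Step 1: 30 days after 2023-03-18 (when the determination is issued) is 2023-04-17; 2023-04-19 misses that deadline by 2 days.
That is the first point of non-compliance.

No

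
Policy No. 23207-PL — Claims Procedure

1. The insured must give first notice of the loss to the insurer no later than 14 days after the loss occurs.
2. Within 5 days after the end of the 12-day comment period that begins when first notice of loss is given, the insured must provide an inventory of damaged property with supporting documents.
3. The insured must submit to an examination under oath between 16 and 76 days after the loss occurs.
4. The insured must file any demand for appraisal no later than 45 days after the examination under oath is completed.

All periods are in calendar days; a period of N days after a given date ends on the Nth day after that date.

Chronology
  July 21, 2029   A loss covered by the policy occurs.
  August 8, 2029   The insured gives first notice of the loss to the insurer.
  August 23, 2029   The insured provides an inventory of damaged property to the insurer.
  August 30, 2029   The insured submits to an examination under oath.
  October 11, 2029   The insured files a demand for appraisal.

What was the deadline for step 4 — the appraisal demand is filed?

October 14, 2029

Step 4 runs from August 30, 2029, when the examination under oath is completed. 45 days after August 30, 2029 is October 14, 2029.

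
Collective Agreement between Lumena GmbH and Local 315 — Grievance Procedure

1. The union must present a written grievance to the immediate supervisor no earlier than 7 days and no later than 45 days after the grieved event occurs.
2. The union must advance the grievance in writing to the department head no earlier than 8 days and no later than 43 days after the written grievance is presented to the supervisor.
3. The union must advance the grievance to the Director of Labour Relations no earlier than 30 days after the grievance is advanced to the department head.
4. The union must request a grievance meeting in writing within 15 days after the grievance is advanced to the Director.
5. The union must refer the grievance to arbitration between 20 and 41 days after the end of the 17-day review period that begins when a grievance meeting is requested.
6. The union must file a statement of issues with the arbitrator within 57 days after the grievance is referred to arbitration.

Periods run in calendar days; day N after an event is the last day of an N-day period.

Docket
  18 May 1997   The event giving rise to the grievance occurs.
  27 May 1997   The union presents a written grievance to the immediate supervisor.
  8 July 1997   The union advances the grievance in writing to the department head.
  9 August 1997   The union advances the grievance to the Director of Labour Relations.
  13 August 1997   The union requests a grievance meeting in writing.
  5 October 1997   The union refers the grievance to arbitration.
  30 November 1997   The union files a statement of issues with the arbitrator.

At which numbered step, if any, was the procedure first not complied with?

(1) the permitted window runs from 18 May 1997 + 7 = 25 May 1997 to 18 May 1997 + 45 = 2 July 1997; done 27 May 1997, which is between those dates.
(2) the permitted window runs from 27 May 1997 + 8 = 4 June 1997 to 27 May 1997 + 43 = 9 July 1997; done 8 July 1997 — within the window.
(3) permitted from 8 July 1997 + 30 days = 7 August 1997 onward; done 9 August 1997, after the minimum wait.
(4) due by 9 August 1997 + 15 days = 24 August 1997; completed 13 August 1997, before the deadline.
(5) the permitted window runs from 30 August 1997 + 20 = 19 September 1997 to 30 August 1997 + 41 = 10 October 1997; done 5 October 1997, which is between those dates.
(6) due by 5 October 1997 + 57 days = 1 December 1997; 30 November 1997 is within that limit.

None — every step was satisfied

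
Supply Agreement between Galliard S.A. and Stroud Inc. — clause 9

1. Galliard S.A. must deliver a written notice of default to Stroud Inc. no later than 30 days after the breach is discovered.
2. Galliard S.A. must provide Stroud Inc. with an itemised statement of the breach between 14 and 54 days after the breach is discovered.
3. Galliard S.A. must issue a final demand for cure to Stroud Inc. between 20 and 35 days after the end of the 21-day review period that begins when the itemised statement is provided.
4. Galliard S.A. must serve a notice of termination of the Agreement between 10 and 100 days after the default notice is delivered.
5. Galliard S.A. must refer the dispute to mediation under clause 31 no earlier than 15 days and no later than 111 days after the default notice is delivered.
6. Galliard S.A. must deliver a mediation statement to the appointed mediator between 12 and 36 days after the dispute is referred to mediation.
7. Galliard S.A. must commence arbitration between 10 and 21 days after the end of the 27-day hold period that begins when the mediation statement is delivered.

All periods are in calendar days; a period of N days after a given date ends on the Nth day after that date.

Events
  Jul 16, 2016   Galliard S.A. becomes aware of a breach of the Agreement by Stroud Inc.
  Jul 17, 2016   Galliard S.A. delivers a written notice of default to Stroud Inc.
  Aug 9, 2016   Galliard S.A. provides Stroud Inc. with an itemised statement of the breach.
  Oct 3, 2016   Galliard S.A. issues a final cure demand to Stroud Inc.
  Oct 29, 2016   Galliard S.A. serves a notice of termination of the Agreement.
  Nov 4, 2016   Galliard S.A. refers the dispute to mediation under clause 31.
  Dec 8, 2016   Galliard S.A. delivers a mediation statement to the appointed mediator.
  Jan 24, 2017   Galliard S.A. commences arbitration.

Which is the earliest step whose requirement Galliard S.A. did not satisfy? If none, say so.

Step 1: 30 days after Jul 16, 2016 (when the breach is discovered) is Aug 15, 2016; Jul 17, 2016 is within that limit.
Step 2: the window is 14–54 days after Jul 16, 2016 (when the breach is discovered), so Jul 30, 2016 through Sep 8, 2016; done Aug 9, 2016, which is between those dates.
Step 3: the window is 20–35 days after Aug 30, 2016 (end of the 21-day review period, which began when the itemised statement is provided on Aug 9, 2016), so Sep 19, 2016 through Oct 4, 2016; done Oct 3, 2016, which is between those dates.
Step 4: the window is 10–100 days after Jul 17, 2016 (when the default notice is delivered), so Jul 27, 2016 through Oct 25, 2016; done Oct 29, 2016 — 4 days after the window closed.
That is the first point of non-compliance.

Step 4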